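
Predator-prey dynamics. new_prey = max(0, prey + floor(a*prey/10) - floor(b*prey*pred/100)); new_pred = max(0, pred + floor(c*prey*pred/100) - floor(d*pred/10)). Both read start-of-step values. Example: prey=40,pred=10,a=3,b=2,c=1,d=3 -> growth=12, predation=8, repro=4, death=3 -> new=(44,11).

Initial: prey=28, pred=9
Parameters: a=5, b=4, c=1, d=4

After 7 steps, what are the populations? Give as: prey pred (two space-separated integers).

Step 1: prey: 28+14-10=32; pred: 9+2-3=8
Step 2: prey: 32+16-10=38; pred: 8+2-3=7
Step 3: prey: 38+19-10=47; pred: 7+2-2=7
Step 4: prey: 47+23-13=57; pred: 7+3-2=8
Step 5: prey: 57+28-18=67; pred: 8+4-3=9
Step 6: prey: 67+33-24=76; pred: 9+6-3=12
Step 7: prey: 76+38-36=78; pred: 12+9-4=17

Answer: 78 17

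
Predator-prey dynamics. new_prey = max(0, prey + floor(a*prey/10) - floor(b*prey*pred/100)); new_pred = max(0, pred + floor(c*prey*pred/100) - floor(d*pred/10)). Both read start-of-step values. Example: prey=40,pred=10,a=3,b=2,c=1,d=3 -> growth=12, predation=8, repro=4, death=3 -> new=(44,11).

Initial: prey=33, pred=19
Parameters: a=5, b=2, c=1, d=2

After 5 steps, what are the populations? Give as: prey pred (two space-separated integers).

Step 1: prey: 33+16-12=37; pred: 19+6-3=22
Step 2: prey: 37+18-16=39; pred: 22+8-4=26
Step 3: prey: 39+19-20=38; pred: 26+10-5=31
Step 4: prey: 38+19-23=34; pred: 31+11-6=36
Step 5: prey: 34+17-24=27; pred: 36+12-7=41

Answer: 27 41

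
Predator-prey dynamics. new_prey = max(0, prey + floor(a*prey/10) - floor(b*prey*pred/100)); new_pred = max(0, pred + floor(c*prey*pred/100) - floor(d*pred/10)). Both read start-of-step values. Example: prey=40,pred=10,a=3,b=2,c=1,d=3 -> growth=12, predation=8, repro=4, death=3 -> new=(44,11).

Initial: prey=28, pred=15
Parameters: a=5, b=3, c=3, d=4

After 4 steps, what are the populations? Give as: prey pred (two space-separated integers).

Step 1: prey: 28+14-12=30; pred: 15+12-6=21
Step 2: prey: 30+15-18=27; pred: 21+18-8=31
Step 3: prey: 27+13-25=15; pred: 31+25-12=44
Step 4: prey: 15+7-19=3; pred: 44+19-17=46

Answer: 3 46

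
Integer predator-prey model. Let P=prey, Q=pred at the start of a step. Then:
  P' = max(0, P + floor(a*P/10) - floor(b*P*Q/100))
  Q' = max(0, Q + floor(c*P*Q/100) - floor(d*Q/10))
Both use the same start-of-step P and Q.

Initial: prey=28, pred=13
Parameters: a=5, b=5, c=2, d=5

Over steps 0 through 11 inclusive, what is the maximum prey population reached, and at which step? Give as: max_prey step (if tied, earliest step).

Step 1: prey: 28+14-18=24; pred: 13+7-6=14
Step 2: prey: 24+12-16=20; pred: 14+6-7=13
Step 3: prey: 20+10-13=17; pred: 13+5-6=12
Step 4: prey: 17+8-10=15; pred: 12+4-6=10
Step 5: prey: 15+7-7=15; pred: 10+3-5=8
Step 6: prey: 15+7-6=16; pred: 8+2-4=6
Step 7: prey: 16+8-4=20; pred: 6+1-3=4
Step 8: prey: 20+10-4=26; pred: 4+1-2=3
Step 9: prey: 26+13-3=36; pred: 3+1-1=3
Step 10: prey: 36+18-5=49; pred: 3+2-1=4
Step 11: prey: 49+24-9=64; pred: 4+3-2=5
Max prey = 64 at step 11

Answer: 64 11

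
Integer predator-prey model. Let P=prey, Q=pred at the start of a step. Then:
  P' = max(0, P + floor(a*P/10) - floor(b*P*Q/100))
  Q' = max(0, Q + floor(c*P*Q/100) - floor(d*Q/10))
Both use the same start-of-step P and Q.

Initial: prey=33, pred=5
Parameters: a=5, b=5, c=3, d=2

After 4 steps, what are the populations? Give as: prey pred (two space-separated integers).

Step 1: prey: 33+16-8=41; pred: 5+4-1=8
Step 2: prey: 41+20-16=45; pred: 8+9-1=16
Step 3: prey: 45+22-36=31; pred: 16+21-3=34
Step 4: prey: 31+15-52=0; pred: 34+31-6=59

Answer: 0 59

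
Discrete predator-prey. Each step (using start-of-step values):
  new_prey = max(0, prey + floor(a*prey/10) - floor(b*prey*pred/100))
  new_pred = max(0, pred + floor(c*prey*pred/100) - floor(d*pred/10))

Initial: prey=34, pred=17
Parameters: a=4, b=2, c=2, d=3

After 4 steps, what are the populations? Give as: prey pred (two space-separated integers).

Answer: 12 56

Derivation:
Step 1: prey: 34+13-11=36; pred: 17+11-5=23
Step 2: prey: 36+14-16=34; pred: 23+16-6=33
Step 3: prey: 34+13-22=25; pred: 33+22-9=46
Step 4: prey: 25+10-23=12; pred: 46+23-13=56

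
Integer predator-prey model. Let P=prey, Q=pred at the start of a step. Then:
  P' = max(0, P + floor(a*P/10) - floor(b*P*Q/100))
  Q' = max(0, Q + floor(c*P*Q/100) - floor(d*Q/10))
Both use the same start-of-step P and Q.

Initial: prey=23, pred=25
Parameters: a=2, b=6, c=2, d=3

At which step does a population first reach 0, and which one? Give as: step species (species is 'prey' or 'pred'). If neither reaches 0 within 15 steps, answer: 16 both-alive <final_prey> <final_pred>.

Answer: 1 prey

Derivation:
Step 1: prey: 23+4-34=0; pred: 25+11-7=29
First extinction: prey at step 1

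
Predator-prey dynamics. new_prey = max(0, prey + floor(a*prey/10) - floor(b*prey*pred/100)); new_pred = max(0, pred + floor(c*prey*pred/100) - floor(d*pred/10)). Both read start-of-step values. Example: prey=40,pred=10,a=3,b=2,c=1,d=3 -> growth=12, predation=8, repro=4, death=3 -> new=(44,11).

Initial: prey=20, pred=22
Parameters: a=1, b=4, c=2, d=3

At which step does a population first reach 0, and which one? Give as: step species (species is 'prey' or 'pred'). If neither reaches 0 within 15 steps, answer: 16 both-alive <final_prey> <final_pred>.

Step 1: prey: 20+2-17=5; pred: 22+8-6=24
Step 2: prey: 5+0-4=1; pred: 24+2-7=19
Step 3: prey: 1+0-0=1; pred: 19+0-5=14
Step 4: prey: 1+0-0=1; pred: 14+0-4=10
Step 5: prey: 1+0-0=1; pred: 10+0-3=7
Step 6: prey: 1+0-0=1; pred: 7+0-2=5
Step 7: prey: 1+0-0=1; pred: 5+0-1=4
Step 8: prey: 1+0-0=1; pred: 4+0-1=3
Step 9: prey: 1+0-0=1; pred: 3+0-0=3
Steps 10-15: state stable at prey=1, pred=3 (no change)
No extinction within 15 steps

Answer: 16 both-alive 1 3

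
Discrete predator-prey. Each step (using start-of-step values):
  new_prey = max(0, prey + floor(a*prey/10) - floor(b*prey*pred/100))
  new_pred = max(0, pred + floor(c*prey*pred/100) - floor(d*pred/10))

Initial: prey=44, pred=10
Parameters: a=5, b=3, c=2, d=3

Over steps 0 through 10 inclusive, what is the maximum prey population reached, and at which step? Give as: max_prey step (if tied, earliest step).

Step 1: prey: 44+22-13=53; pred: 10+8-3=15
Step 2: prey: 53+26-23=56; pred: 15+15-4=26
Step 3: prey: 56+28-43=41; pred: 26+29-7=48
Step 4: prey: 41+20-59=2; pred: 48+39-14=73
Step 5: prey: 2+1-4=0; pred: 73+2-21=54
Step 6: prey: 0+0-0=0; pred: 54+0-16=38
Step 7: prey: 0+0-0=0; pred: 38+0-11=27
Step 8: prey: 0+0-0=0; pred: 27+0-8=19
Step 9: prey: 0+0-0=0; pred: 19+0-5=14
Step 10: prey: 0+0-0=0; pred: 14+0-4=10
Max prey = 56 at step 2

Answer: 56 2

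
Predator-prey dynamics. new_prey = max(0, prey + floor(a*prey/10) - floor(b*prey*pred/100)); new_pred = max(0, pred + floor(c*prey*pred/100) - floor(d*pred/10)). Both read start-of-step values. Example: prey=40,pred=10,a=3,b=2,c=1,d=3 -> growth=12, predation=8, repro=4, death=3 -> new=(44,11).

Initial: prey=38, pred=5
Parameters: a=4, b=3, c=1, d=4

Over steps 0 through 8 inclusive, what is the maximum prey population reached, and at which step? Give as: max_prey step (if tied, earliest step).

Answer: 137 6

Derivation:
Step 1: prey: 38+15-5=48; pred: 5+1-2=4
Step 2: prey: 48+19-5=62; pred: 4+1-1=4
Step 3: prey: 62+24-7=79; pred: 4+2-1=5
Step 4: prey: 79+31-11=99; pred: 5+3-2=6
Step 5: prey: 99+39-17=121; pred: 6+5-2=9
Step 6: prey: 121+48-32=137; pred: 9+10-3=16
Step 7: prey: 137+54-65=126; pred: 16+21-6=31
Step 8: prey: 126+50-117=59; pred: 31+39-12=58
Max prey = 137 at step 6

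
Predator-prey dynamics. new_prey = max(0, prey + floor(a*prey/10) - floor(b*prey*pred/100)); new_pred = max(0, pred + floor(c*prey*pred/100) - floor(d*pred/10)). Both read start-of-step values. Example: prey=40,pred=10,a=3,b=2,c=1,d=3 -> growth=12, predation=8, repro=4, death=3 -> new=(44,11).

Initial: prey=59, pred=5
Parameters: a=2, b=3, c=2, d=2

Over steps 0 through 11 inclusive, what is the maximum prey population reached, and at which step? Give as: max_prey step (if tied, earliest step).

Answer: 62 1

Derivation:
Step 1: prey: 59+11-8=62; pred: 5+5-1=9
Step 2: prey: 62+12-16=58; pred: 9+11-1=19
Step 3: prey: 58+11-33=36; pred: 19+22-3=38
Step 4: prey: 36+7-41=2; pred: 38+27-7=58
Step 5: prey: 2+0-3=0; pred: 58+2-11=49
Step 6: prey: 0+0-0=0; pred: 49+0-9=40
Step 7: prey: 0+0-0=0; pred: 40+0-8=32
Step 8: prey: 0+0-0=0; pred: 32+0-6=26
Step 9: prey: 0+0-0=0; pred: 26+0-5=21
Step 10: prey: 0+0-0=0; pred: 21+0-4=17
Step 11: prey: 0+0-0=0; pred: 17+0-3=14
Max prey = 62 at step 1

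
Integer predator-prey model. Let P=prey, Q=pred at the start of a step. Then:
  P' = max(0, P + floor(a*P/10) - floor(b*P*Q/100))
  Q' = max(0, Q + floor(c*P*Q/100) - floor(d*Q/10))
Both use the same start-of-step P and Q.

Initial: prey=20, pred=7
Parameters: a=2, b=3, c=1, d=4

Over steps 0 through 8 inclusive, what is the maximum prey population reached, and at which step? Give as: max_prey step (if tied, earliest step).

Step 1: prey: 20+4-4=20; pred: 7+1-2=6
Step 2: prey: 20+4-3=21; pred: 6+1-2=5
Step 3: prey: 21+4-3=22; pred: 5+1-2=4
Step 4: prey: 22+4-2=24; pred: 4+0-1=3
Step 5: prey: 24+4-2=26; pred: 3+0-1=2
Step 6: prey: 26+5-1=30; pred: 2+0-0=2
Step 7: prey: 30+6-1=35; pred: 2+0-0=2
Step 8: prey: 35+7-2=40; pred: 2+0-0=2
Max prey = 40 at step 8

Answer: 40 8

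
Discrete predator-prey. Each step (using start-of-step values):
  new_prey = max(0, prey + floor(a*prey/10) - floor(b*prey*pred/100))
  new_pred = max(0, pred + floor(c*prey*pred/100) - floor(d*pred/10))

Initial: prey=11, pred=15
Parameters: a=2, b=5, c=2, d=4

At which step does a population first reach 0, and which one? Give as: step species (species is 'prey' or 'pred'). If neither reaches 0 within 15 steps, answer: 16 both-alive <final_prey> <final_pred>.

Answer: 16 both-alive 2 2

Derivation:
Step 1: prey: 11+2-8=5; pred: 15+3-6=12
Step 2: prey: 5+1-3=3; pred: 12+1-4=9
Step 3: prey: 3+0-1=2; pred: 9+0-3=6
Step 4: prey: 2+0-0=2; pred: 6+0-2=4
Step 5: prey: 2+0-0=2; pred: 4+0-1=3
Step 6: prey: 2+0-0=2; pred: 3+0-1=2
Step 7: prey: 2+0-0=2; pred: 2+0-0=2
Steps 8-15: state stable at prey=2, pred=2 (no change)
No extinction within 15 steps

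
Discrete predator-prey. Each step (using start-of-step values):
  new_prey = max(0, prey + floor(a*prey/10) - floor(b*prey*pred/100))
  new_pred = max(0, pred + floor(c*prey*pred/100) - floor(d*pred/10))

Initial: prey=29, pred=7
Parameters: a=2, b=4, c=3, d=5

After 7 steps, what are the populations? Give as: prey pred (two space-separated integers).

Answer: 7 5

Derivation:
Step 1: prey: 29+5-8=26; pred: 7+6-3=10
Step 2: prey: 26+5-10=21; pred: 10+7-5=12
Step 3: prey: 21+4-10=15; pred: 12+7-6=13
Step 4: prey: 15+3-7=11; pred: 13+5-6=12
Step 5: prey: 11+2-5=8; pred: 12+3-6=9
Step 6: prey: 8+1-2=7; pred: 9+2-4=7
Step 7: prey: 7+1-1=7; pred: 7+1-3=5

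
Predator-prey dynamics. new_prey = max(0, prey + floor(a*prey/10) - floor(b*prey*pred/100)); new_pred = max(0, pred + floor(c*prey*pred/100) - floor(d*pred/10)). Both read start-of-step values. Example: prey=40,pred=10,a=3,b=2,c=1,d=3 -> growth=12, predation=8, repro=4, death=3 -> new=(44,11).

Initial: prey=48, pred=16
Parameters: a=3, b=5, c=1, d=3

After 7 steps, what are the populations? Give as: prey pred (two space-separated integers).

Answer: 1 4

Derivation:
Step 1: prey: 48+14-38=24; pred: 16+7-4=19
Step 2: prey: 24+7-22=9; pred: 19+4-5=18
Step 3: prey: 9+2-8=3; pred: 18+1-5=14
Step 4: prey: 3+0-2=1; pred: 14+0-4=10
Step 5: prey: 1+0-0=1; pred: 10+0-3=7
Step 6: prey: 1+0-0=1; pred: 7+0-2=5
Step 7: prey: 1+0-0=1; pred: 5+0-1=4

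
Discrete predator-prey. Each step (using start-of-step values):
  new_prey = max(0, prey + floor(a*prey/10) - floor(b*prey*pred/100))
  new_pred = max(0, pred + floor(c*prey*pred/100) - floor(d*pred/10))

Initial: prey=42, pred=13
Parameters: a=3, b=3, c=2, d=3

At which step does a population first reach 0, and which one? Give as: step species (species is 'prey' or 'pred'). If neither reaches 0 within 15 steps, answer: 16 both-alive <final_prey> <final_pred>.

Answer: 5 prey

Derivation:
Step 1: prey: 42+12-16=38; pred: 13+10-3=20
Step 2: prey: 38+11-22=27; pred: 20+15-6=29
Step 3: prey: 27+8-23=12; pred: 29+15-8=36
Step 4: prey: 12+3-12=3; pred: 36+8-10=34
Step 5: prey: 3+0-3=0; pred: 34+2-10=26
First extinction: prey at step 5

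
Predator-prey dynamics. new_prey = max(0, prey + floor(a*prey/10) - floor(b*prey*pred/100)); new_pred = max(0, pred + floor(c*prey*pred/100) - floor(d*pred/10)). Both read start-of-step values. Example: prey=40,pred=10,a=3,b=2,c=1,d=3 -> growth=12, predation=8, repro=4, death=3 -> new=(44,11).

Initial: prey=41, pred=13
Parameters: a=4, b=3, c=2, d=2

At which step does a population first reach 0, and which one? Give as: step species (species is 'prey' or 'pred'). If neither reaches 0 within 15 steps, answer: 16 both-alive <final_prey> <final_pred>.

Step 1: prey: 41+16-15=42; pred: 13+10-2=21
Step 2: prey: 42+16-26=32; pred: 21+17-4=34
Step 3: prey: 32+12-32=12; pred: 34+21-6=49
Step 4: prey: 12+4-17=0; pred: 49+11-9=51
First extinction: prey at step 4

Answer: 4 prey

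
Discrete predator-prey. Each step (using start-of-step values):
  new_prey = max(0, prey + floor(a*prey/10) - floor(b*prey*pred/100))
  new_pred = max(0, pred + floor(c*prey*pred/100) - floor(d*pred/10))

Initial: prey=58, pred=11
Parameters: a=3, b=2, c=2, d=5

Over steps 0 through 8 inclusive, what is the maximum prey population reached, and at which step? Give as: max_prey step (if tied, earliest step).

Answer: 63 1

Derivation:
Step 1: prey: 58+17-12=63; pred: 11+12-5=18
Step 2: prey: 63+18-22=59; pred: 18+22-9=31
Step 3: prey: 59+17-36=40; pred: 31+36-15=52
Step 4: prey: 40+12-41=11; pred: 52+41-26=67
Step 5: prey: 11+3-14=0; pred: 67+14-33=48
Step 6: prey: 0+0-0=0; pred: 48+0-24=24
Step 7: prey: 0+0-0=0; pred: 24+0-12=12
Step 8: prey: 0+0-0=0; pred: 12+0-6=6
Max prey = 63 at step 1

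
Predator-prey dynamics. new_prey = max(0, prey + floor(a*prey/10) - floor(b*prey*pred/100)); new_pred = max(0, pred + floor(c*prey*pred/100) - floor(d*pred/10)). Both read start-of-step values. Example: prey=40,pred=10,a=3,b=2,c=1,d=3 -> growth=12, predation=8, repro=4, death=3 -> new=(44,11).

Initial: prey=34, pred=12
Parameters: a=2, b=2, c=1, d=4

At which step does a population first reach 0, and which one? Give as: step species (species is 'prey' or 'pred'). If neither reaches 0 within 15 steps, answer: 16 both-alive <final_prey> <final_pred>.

Step 1: prey: 34+6-8=32; pred: 12+4-4=12
Step 2: prey: 32+6-7=31; pred: 12+3-4=11
Step 3: prey: 31+6-6=31; pred: 11+3-4=10
Step 4: prey: 31+6-6=31; pred: 10+3-4=9
Step 5: prey: 31+6-5=32; pred: 9+2-3=8
Step 6: prey: 32+6-5=33; pred: 8+2-3=7
Step 7: prey: 33+6-4=35; pred: 7+2-2=7
Step 8: prey: 35+7-4=38; pred: 7+2-2=7
Step 9: prey: 38+7-5=40; pred: 7+2-2=7
Step 10: prey: 40+8-5=43; pred: 7+2-2=7
Step 11: prey: 43+8-6=45; pred: 7+3-2=8
Step 12: prey: 45+9-7=47; pred: 8+3-3=8
Step 13: prey: 47+9-7=49; pred: 8+3-3=8
Step 14: prey: 49+9-7=51; pred: 8+3-3=8
Step 15: prey: 51+10-8=53; pred: 8+4-3=9
No extinction within 15 steps

Answer: 16 both-alive 53 9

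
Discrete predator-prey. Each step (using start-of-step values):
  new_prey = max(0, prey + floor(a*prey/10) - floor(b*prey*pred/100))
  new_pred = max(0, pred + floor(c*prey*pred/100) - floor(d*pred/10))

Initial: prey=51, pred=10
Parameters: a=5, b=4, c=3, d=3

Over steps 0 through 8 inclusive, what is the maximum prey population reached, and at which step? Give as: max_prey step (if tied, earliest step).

Answer: 56 1

Derivation:
Step 1: prey: 51+25-20=56; pred: 10+15-3=22
Step 2: prey: 56+28-49=35; pred: 22+36-6=52
Step 3: prey: 35+17-72=0; pred: 52+54-15=91
Step 4: prey: 0+0-0=0; pred: 91+0-27=64
Step 5: prey: 0+0-0=0; pred: 64+0-19=45
Step 6: prey: 0+0-0=0; pred: 45+0-13=32
Step 7: prey: 0+0-0=0; pred: 32+0-9=23
Step 8: prey: 0+0-0=0; pred: 23+0-6=17
Max prey = 56 at step 1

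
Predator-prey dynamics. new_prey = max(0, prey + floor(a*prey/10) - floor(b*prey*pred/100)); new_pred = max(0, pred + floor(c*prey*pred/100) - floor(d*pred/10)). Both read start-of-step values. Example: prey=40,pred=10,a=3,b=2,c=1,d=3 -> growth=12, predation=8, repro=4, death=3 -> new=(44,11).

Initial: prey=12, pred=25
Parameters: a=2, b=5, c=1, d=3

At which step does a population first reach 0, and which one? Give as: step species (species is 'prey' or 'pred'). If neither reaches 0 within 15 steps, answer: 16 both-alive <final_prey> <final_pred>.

Step 1: prey: 12+2-15=0; pred: 25+3-7=21
First extinction: prey at step 1

Answer: 1 prey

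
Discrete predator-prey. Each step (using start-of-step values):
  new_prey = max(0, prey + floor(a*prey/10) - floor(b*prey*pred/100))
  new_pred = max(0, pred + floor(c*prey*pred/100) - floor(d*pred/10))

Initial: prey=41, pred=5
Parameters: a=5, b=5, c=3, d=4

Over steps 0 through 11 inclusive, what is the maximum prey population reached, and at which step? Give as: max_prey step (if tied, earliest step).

Step 1: prey: 41+20-10=51; pred: 5+6-2=9
Step 2: prey: 51+25-22=54; pred: 9+13-3=19
Step 3: prey: 54+27-51=30; pred: 19+30-7=42
Step 4: prey: 30+15-63=0; pred: 42+37-16=63
Step 5: prey: 0+0-0=0; pred: 63+0-25=38
Step 6: prey: 0+0-0=0; pred: 38+0-15=23
Step 7: prey: 0+0-0=0; pred: 23+0-9=14
Step 8: prey: 0+0-0=0; pred: 14+0-5=9
Step 9: prey: 0+0-0=0; pred: 9+0-3=6
Step 10: prey: 0+0-0=0; pred: 6+0-2=4
Step 11: prey: 0+0-0=0; pred: 4+0-1=3
Max prey = 54 at step 2

Answer: 54 2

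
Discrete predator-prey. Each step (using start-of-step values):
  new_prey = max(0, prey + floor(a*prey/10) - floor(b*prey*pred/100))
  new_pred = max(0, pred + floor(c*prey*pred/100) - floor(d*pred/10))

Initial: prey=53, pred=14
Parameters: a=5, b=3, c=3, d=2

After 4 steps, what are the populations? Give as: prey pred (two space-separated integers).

Answer: 0 111

Derivation:
Step 1: prey: 53+26-22=57; pred: 14+22-2=34
Step 2: prey: 57+28-58=27; pred: 34+58-6=86
Step 3: prey: 27+13-69=0; pred: 86+69-17=138
Step 4: prey: 0+0-0=0; pred: 138+0-27=111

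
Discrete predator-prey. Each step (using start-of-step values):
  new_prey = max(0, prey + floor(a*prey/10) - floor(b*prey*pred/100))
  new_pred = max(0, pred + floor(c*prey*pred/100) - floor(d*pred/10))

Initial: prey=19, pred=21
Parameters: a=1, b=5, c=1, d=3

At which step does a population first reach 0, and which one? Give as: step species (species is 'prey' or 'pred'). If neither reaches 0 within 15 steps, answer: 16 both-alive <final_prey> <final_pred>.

Answer: 16 both-alive 1 3

Derivation:
Step 1: prey: 19+1-19=1; pred: 21+3-6=18
Step 2: prey: 1+0-0=1; pred: 18+0-5=13
Step 3: prey: 1+0-0=1; pred: 13+0-3=10
Step 4: prey: 1+0-0=1; pred: 10+0-3=7
Step 5: prey: 1+0-0=1; pred: 7+0-2=5
Step 6: prey: 1+0-0=1; pred: 5+0-1=4
Step 7: prey: 1+0-0=1; pred: 4+0-1=3
Step 8: prey: 1+0-0=1; pred: 3+0-0=3
Steps 9-15: state stable at prey=1, pred=3 (no change)
No extinction within 15 steps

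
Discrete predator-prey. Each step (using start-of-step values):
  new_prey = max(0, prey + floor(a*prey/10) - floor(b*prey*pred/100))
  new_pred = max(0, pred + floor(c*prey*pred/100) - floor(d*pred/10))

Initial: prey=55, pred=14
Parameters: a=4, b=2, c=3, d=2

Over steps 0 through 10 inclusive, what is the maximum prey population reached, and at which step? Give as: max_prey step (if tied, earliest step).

Answer: 62 1

Derivation:
Step 1: prey: 55+22-15=62; pred: 14+23-2=35
Step 2: prey: 62+24-43=43; pred: 35+65-7=93
Step 3: prey: 43+17-79=0; pred: 93+119-18=194
Step 4: prey: 0+0-0=0; pred: 194+0-38=156
Step 5: prey: 0+0-0=0; pred: 156+0-31=125
Step 6: prey: 0+0-0=0; pred: 125+0-25=100
Step 7: prey: 0+0-0=0; pred: 100+0-20=80
Step 8: prey: 0+0-0=0; pred: 80+0-16=64
Step 9: prey: 0+0-0=0; pred: 64+0-12=52
Step 10: prey: 0+0-0=0; pred: 52+0-10=42
Max prey = 62 at step 1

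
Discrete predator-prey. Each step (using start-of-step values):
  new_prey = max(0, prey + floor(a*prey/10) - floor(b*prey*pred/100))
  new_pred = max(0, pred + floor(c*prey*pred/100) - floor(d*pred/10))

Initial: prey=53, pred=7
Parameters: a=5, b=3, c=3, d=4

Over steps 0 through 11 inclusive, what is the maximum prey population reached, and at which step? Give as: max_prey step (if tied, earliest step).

Step 1: prey: 53+26-11=68; pred: 7+11-2=16
Step 2: prey: 68+34-32=70; pred: 16+32-6=42
Step 3: prey: 70+35-88=17; pred: 42+88-16=114
Step 4: prey: 17+8-58=0; pred: 114+58-45=127
Step 5: prey: 0+0-0=0; pred: 127+0-50=77
Step 6: prey: 0+0-0=0; pred: 77+0-30=47
Step 7: prey: 0+0-0=0; pred: 47+0-18=29
Step 8: prey: 0+0-0=0; pred: 29+0-11=18
Step 9: prey: 0+0-0=0; pred: 18+0-7=11
Step 10: prey: 0+0-0=0; pred: 11+0-4=7
Step 11: prey: 0+0-0=0; pred: 7+0-2=5
Max prey = 70 at step 2

Answer: 70 2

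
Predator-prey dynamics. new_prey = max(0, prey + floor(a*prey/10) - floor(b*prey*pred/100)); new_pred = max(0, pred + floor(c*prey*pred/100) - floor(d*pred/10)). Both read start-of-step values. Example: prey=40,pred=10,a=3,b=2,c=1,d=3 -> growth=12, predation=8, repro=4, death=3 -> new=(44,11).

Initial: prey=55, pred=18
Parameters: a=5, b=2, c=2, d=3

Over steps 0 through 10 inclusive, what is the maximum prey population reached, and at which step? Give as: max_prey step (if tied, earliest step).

Answer: 63 1

Derivation:
Step 1: prey: 55+27-19=63; pred: 18+19-5=32
Step 2: prey: 63+31-40=54; pred: 32+40-9=63
Step 3: prey: 54+27-68=13; pred: 63+68-18=113
Step 4: prey: 13+6-29=0; pred: 113+29-33=109
Step 5: prey: 0+0-0=0; pred: 109+0-32=77
Step 6: prey: 0+0-0=0; pred: 77+0-23=54
Step 7: prey: 0+0-0=0; pred: 54+0-16=38
Step 8: prey: 0+0-0=0; pred: 38+0-11=27
Step 9: prey: 0+0-0=0; pred: 27+0-8=19
Step 10: prey: 0+0-0=0; pred: 19+0-5=14
Max prey = 63 at step 1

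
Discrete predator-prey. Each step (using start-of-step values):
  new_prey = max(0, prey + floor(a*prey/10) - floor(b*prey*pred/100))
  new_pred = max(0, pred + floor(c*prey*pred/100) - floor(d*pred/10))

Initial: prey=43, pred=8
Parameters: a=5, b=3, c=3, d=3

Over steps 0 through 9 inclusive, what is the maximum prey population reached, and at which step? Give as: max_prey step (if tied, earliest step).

Step 1: prey: 43+21-10=54; pred: 8+10-2=16
Step 2: prey: 54+27-25=56; pred: 16+25-4=37
Step 3: prey: 56+28-62=22; pred: 37+62-11=88
Step 4: prey: 22+11-58=0; pred: 88+58-26=120
Step 5: prey: 0+0-0=0; pred: 120+0-36=84
Step 6: prey: 0+0-0=0; pred: 84+0-25=59
Step 7: prey: 0+0-0=0; pred: 59+0-17=42
Step 8: prey: 0+0-0=0; pred: 42+0-12=30
Step 9: prey: 0+0-0=0; pred: 30+0-9=21
Max prey = 56 at step 2

Answer: 56 2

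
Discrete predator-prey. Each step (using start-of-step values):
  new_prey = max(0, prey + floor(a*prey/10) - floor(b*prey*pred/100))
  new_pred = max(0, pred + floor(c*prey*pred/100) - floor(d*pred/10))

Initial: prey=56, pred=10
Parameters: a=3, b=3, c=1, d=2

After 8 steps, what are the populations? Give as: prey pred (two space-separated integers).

Answer: 1 17

Derivation:
Step 1: prey: 56+16-16=56; pred: 10+5-2=13
Step 2: prey: 56+16-21=51; pred: 13+7-2=18
Step 3: prey: 51+15-27=39; pred: 18+9-3=24
Step 4: prey: 39+11-28=22; pred: 24+9-4=29
Step 5: prey: 22+6-19=9; pred: 29+6-5=30
Step 6: prey: 9+2-8=3; pred: 30+2-6=26
Step 7: prey: 3+0-2=1; pred: 26+0-5=21
Step 8: prey: 1+0-0=1; pred: 21+0-4=17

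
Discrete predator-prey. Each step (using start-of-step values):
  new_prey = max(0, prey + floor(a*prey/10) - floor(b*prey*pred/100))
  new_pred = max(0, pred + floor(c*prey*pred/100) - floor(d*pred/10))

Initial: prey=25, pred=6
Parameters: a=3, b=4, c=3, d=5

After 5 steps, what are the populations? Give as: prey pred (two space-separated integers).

Answer: 15 15

Derivation:
Step 1: prey: 25+7-6=26; pred: 6+4-3=7
Step 2: prey: 26+7-7=26; pred: 7+5-3=9
Step 3: prey: 26+7-9=24; pred: 9+7-4=12
Step 4: prey: 24+7-11=20; pred: 12+8-6=14
Step 5: prey: 20+6-11=15; pred: 14+8-7=15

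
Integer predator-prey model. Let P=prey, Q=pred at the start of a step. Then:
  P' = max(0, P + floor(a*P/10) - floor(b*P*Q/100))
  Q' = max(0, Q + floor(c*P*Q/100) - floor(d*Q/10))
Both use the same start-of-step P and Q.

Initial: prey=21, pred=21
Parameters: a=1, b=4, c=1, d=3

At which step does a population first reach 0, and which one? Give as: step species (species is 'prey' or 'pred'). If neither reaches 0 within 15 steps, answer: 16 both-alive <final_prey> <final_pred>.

Answer: 16 both-alive 1 3

Derivation:
Step 1: prey: 21+2-17=6; pred: 21+4-6=19
Step 2: prey: 6+0-4=2; pred: 19+1-5=15
Step 3: prey: 2+0-1=1; pred: 15+0-4=11
Step 4: prey: 1+0-0=1; pred: 11+0-3=8
Step 5: prey: 1+0-0=1; pred: 8+0-2=6
Step 6: prey: 1+0-0=1; pred: 6+0-1=5
Step 7: prey: 1+0-0=1; pred: 5+0-1=4
Step 8: prey: 1+0-0=1; pred: 4+0-1=3
Step 9: prey: 1+0-0=1; pred: 3+0-0=3
Steps 10-15: state stable at prey=1, pred=3 (no change)
No extinction within 15 steps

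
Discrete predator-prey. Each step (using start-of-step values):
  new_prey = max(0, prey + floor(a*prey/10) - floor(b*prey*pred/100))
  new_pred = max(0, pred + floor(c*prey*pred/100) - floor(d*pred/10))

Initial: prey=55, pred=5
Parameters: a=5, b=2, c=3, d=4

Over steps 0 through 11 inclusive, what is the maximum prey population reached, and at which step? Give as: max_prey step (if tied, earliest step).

Step 1: prey: 55+27-5=77; pred: 5+8-2=11
Step 2: prey: 77+38-16=99; pred: 11+25-4=32
Step 3: prey: 99+49-63=85; pred: 32+95-12=115
Step 4: prey: 85+42-195=0; pred: 115+293-46=362
Step 5: prey: 0+0-0=0; pred: 362+0-144=218
Step 6: prey: 0+0-0=0; pred: 218+0-87=131
Step 7: prey: 0+0-0=0; pred: 131+0-52=79
Step 8: prey: 0+0-0=0; pred: 79+0-31=48
Step 9: prey: 0+0-0=0; pred: 48+0-19=29
Step 10: prey: 0+0-0=0; pred: 29+0-11=18
Step 11: prey: 0+0-0=0; pred: 18+0-7=11
Max prey = 99 at step 2

Answer: 99 2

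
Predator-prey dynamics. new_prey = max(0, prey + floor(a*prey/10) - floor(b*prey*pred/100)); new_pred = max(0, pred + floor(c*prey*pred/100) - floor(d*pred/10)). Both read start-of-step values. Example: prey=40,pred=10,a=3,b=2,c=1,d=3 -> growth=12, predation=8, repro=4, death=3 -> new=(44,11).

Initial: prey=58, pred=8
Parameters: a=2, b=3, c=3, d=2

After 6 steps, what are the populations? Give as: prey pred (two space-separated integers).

Step 1: prey: 58+11-13=56; pred: 8+13-1=20
Step 2: prey: 56+11-33=34; pred: 20+33-4=49
Step 3: prey: 34+6-49=0; pred: 49+49-9=89
Step 4: prey: 0+0-0=0; pred: 89+0-17=72
Step 5: prey: 0+0-0=0; pred: 72+0-14=58
Step 6: prey: 0+0-0=0; pred: 58+0-11=47

Answer: 0 47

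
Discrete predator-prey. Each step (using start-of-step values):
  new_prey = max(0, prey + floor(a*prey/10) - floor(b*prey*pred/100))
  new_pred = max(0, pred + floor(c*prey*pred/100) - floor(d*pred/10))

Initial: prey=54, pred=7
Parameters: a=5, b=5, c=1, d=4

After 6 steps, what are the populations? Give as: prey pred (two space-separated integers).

Step 1: prey: 54+27-18=63; pred: 7+3-2=8
Step 2: prey: 63+31-25=69; pred: 8+5-3=10
Step 3: prey: 69+34-34=69; pred: 10+6-4=12
Step 4: prey: 69+34-41=62; pred: 12+8-4=16
Step 5: prey: 62+31-49=44; pred: 16+9-6=19
Step 6: prey: 44+22-41=25; pred: 19+8-7=20

Answer: 25 20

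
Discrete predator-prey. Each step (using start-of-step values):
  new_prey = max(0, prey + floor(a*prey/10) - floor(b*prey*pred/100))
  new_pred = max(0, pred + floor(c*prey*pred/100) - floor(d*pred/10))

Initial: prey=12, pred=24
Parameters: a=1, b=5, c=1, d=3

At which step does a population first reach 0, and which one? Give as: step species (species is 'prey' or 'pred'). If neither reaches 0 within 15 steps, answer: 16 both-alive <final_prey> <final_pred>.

Step 1: prey: 12+1-14=0; pred: 24+2-7=19
First extinction: prey at step 1

Answer: 1 prey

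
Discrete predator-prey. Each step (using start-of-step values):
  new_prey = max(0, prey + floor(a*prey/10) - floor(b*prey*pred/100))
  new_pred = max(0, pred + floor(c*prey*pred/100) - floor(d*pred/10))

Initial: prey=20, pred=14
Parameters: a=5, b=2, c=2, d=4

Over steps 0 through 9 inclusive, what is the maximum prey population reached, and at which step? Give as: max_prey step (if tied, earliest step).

Step 1: prey: 20+10-5=25; pred: 14+5-5=14
Step 2: prey: 25+12-7=30; pred: 14+7-5=16
Step 3: prey: 30+15-9=36; pred: 16+9-6=19
Step 4: prey: 36+18-13=41; pred: 19+13-7=25
Step 5: prey: 41+20-20=41; pred: 25+20-10=35
Step 6: prey: 41+20-28=33; pred: 35+28-14=49
Step 7: prey: 33+16-32=17; pred: 49+32-19=62
Step 8: prey: 17+8-21=4; pred: 62+21-24=59
Step 9: prey: 4+2-4=2; pred: 59+4-23=40
Max prey = 41 at step 4

Answer: 41 4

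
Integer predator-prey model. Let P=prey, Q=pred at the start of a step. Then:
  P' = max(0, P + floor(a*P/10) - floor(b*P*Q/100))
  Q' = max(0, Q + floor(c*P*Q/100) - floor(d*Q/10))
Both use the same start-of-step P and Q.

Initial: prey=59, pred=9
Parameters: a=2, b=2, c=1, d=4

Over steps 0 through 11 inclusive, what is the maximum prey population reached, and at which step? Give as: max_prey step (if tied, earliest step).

Answer: 60 1

Derivation:
Step 1: prey: 59+11-10=60; pred: 9+5-3=11
Step 2: prey: 60+12-13=59; pred: 11+6-4=13
Step 3: prey: 59+11-15=55; pred: 13+7-5=15
Step 4: prey: 55+11-16=50; pred: 15+8-6=17
Step 5: prey: 50+10-17=43; pred: 17+8-6=19
Step 6: prey: 43+8-16=35; pred: 19+8-7=20
Step 7: prey: 35+7-14=28; pred: 20+7-8=19
Step 8: prey: 28+5-10=23; pred: 19+5-7=17
Step 9: prey: 23+4-7=20; pred: 17+3-6=14
Step 10: prey: 20+4-5=19; pred: 14+2-5=11
Step 11: prey: 19+3-4=18; pred: 11+2-4=9
Max prey = 60 at step 1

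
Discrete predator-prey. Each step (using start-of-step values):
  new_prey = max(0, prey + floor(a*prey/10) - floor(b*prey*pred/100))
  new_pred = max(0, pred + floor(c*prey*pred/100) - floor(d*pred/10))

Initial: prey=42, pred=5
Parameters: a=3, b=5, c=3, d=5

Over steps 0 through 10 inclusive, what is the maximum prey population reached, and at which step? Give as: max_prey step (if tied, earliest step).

Step 1: prey: 42+12-10=44; pred: 5+6-2=9
Step 2: prey: 44+13-19=38; pred: 9+11-4=16
Step 3: prey: 38+11-30=19; pred: 16+18-8=26
Step 4: prey: 19+5-24=0; pred: 26+14-13=27
Step 5: prey: 0+0-0=0; pred: 27+0-13=14
Step 6: prey: 0+0-0=0; pred: 14+0-7=7
Step 7: prey: 0+0-0=0; pred: 7+0-3=4
Step 8: prey: 0+0-0=0; pred: 4+0-2=2
Step 9: prey: 0+0-0=0; pred: 2+0-1=1
Step 10: prey: 0+0-0=0; pred: 1+0-0=1
Max prey = 44 at step 1

Answer: 44 1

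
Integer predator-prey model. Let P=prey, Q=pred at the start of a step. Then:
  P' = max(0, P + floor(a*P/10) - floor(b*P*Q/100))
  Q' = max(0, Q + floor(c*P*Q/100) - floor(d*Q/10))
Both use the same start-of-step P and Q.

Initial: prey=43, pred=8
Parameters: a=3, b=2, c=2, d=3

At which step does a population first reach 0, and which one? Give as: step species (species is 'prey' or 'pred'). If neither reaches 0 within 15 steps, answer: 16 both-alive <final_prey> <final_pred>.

Answer: 6 prey

Derivation:
Step 1: prey: 43+12-6=49; pred: 8+6-2=12
Step 2: prey: 49+14-11=52; pred: 12+11-3=20
Step 3: prey: 52+15-20=47; pred: 20+20-6=34
Step 4: prey: 47+14-31=30; pred: 34+31-10=55
Step 5: prey: 30+9-33=6; pred: 55+33-16=72
Step 6: prey: 6+1-8=0; pred: 72+8-21=59
First extinction: prey at step 6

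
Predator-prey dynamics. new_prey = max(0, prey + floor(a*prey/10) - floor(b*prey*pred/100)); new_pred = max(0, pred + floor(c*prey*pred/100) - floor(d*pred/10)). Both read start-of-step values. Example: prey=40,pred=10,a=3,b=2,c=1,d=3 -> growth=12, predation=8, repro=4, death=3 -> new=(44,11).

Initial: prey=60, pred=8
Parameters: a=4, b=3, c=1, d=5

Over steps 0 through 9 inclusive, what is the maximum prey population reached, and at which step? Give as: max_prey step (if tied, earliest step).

Answer: 95 4

Derivation:
Step 1: prey: 60+24-14=70; pred: 8+4-4=8
Step 2: prey: 70+28-16=82; pred: 8+5-4=9
Step 3: prey: 82+32-22=92; pred: 9+7-4=12
Step 4: prey: 92+36-33=95; pred: 12+11-6=17
Step 5: prey: 95+38-48=85; pred: 17+16-8=25
Step 6: prey: 85+34-63=56; pred: 25+21-12=34
Step 7: prey: 56+22-57=21; pred: 34+19-17=36
Step 8: prey: 21+8-22=7; pred: 36+7-18=25
Step 9: prey: 7+2-5=4; pred: 25+1-12=14
Max prey = 95 at step 4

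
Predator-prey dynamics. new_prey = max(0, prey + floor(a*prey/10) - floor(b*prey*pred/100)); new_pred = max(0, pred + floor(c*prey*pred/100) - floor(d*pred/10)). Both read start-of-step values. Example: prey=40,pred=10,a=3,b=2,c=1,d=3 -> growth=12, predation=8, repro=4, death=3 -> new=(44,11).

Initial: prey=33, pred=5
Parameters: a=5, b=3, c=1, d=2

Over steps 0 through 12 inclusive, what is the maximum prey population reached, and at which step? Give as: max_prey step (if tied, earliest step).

Step 1: prey: 33+16-4=45; pred: 5+1-1=5
Step 2: prey: 45+22-6=61; pred: 5+2-1=6
Step 3: prey: 61+30-10=81; pred: 6+3-1=8
Step 4: prey: 81+40-19=102; pred: 8+6-1=13
Step 5: prey: 102+51-39=114; pred: 13+13-2=24
Step 6: prey: 114+57-82=89; pred: 24+27-4=47
Step 7: prey: 89+44-125=8; pred: 47+41-9=79
Step 8: prey: 8+4-18=0; pred: 79+6-15=70
Step 9: prey: 0+0-0=0; pred: 70+0-14=56
Step 10: prey: 0+0-0=0; pred: 56+0-11=45
Step 11: prey: 0+0-0=0; pred: 45+0-9=36
Step 12: prey: 0+0-0=0; pred: 36+0-7=29
Max prey = 114 at step 5

Answer: 114 5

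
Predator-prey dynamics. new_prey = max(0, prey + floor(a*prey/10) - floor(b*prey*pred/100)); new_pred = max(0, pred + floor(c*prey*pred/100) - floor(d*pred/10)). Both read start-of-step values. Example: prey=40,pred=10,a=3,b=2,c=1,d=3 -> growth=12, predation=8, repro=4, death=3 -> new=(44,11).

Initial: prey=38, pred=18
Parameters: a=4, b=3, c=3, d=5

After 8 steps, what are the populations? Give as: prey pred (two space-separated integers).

Step 1: prey: 38+15-20=33; pred: 18+20-9=29
Step 2: prey: 33+13-28=18; pred: 29+28-14=43
Step 3: prey: 18+7-23=2; pred: 43+23-21=45
Step 4: prey: 2+0-2=0; pred: 45+2-22=25
Step 5: prey: 0+0-0=0; pred: 25+0-12=13
Step 6: prey: 0+0-0=0; pred: 13+0-6=7
Step 7: prey: 0+0-0=0; pred: 7+0-3=4
Step 8: prey: 0+0-0=0; pred: 4+0-2=2

Answer: 0 2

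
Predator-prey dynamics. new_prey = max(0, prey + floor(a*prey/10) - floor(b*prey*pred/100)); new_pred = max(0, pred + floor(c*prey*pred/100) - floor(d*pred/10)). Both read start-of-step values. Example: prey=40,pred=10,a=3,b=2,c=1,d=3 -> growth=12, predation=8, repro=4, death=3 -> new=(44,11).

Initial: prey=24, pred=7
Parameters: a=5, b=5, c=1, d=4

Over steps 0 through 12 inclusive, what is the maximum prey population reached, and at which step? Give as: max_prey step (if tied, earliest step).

Step 1: prey: 24+12-8=28; pred: 7+1-2=6
Step 2: prey: 28+14-8=34; pred: 6+1-2=5
Step 3: prey: 34+17-8=43; pred: 5+1-2=4
Step 4: prey: 43+21-8=56; pred: 4+1-1=4
Step 5: prey: 56+28-11=73; pred: 4+2-1=5
Step 6: prey: 73+36-18=91; pred: 5+3-2=6
Step 7: prey: 91+45-27=109; pred: 6+5-2=9
Step 8: prey: 109+54-49=114; pred: 9+9-3=15
Step 9: prey: 114+57-85=86; pred: 15+17-6=26
Step 10: prey: 86+43-111=18; pred: 26+22-10=38
Step 11: prey: 18+9-34=0; pred: 38+6-15=29
Step 12: prey: 0+0-0=0; pred: 29+0-11=18
Max prey = 114 at step 8

Answer: 114 8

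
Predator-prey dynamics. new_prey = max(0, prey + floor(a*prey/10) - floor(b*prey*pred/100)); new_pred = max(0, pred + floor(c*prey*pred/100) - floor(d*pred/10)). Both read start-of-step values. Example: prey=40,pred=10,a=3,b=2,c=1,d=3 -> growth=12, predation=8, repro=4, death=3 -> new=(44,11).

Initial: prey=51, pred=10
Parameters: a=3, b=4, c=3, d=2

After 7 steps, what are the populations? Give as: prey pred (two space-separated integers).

Answer: 0 28

Derivation:
Step 1: prey: 51+15-20=46; pred: 10+15-2=23
Step 2: prey: 46+13-42=17; pred: 23+31-4=50
Step 3: prey: 17+5-34=0; pred: 50+25-10=65
Step 4: prey: 0+0-0=0; pred: 65+0-13=52
Step 5: prey: 0+0-0=0; pred: 52+0-10=42
Step 6: prey: 0+0-0=0; pred: 42+0-8=34
Step 7: prey: 0+0-0=0; pred: 34+0-6=28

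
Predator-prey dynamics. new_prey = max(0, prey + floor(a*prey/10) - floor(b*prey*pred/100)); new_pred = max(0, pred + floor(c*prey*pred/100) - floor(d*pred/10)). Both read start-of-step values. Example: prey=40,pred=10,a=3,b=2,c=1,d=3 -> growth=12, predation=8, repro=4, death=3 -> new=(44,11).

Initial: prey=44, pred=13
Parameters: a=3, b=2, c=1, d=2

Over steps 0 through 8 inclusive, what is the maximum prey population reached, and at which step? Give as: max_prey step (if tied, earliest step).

Answer: 46 1

Derivation:
Step 1: prey: 44+13-11=46; pred: 13+5-2=16
Step 2: prey: 46+13-14=45; pred: 16+7-3=20
Step 3: prey: 45+13-18=40; pred: 20+9-4=25
Step 4: prey: 40+12-20=32; pred: 25+10-5=30
Step 5: prey: 32+9-19=22; pred: 30+9-6=33
Step 6: prey: 22+6-14=14; pred: 33+7-6=34
Step 7: prey: 14+4-9=9; pred: 34+4-6=32
Step 8: prey: 9+2-5=6; pred: 32+2-6=28
Max prey = 46 at step 1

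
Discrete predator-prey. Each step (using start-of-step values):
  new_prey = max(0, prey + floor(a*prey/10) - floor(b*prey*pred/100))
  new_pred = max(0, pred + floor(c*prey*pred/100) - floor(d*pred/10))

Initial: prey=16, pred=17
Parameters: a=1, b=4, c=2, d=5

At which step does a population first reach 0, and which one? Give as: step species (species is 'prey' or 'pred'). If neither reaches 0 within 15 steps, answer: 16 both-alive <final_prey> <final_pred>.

Step 1: prey: 16+1-10=7; pred: 17+5-8=14
Step 2: prey: 7+0-3=4; pred: 14+1-7=8
Step 3: prey: 4+0-1=3; pred: 8+0-4=4
Step 4: prey: 3+0-0=3; pred: 4+0-2=2
Step 5: prey: 3+0-0=3; pred: 2+0-1=1
Step 6: prey: 3+0-0=3; pred: 1+0-0=1
Steps 7-15: state stable at prey=3, pred=1 (no change)
No extinction within 15 steps

Answer: 16 both-alive 3 1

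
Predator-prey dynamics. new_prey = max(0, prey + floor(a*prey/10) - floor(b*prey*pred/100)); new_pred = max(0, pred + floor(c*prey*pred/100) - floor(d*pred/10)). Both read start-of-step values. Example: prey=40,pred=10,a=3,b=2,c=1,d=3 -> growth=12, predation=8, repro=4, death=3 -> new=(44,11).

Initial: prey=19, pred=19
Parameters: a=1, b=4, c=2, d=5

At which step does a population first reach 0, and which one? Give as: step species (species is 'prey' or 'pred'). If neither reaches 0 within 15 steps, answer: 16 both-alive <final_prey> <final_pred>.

Answer: 16 both-alive 2 1

Derivation:
Step 1: prey: 19+1-14=6; pred: 19+7-9=17
Step 2: prey: 6+0-4=2; pred: 17+2-8=11
Step 3: prey: 2+0-0=2; pred: 11+0-5=6
Step 4: prey: 2+0-0=2; pred: 6+0-3=3
Step 5: prey: 2+0-0=2; pred: 3+0-1=2
Step 6: prey: 2+0-0=2; pred: 2+0-1=1
Step 7: prey: 2+0-0=2; pred: 1+0-0=1
Steps 8-15: state stable at prey=2, pred=1 (no change)
No extinction within 15 steps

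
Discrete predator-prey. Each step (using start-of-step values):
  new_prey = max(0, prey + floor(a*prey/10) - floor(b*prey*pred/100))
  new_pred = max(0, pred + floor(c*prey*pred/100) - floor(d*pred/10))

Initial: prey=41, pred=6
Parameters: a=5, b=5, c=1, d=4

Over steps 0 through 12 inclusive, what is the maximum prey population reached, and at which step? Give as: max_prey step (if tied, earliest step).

Answer: 87 5

Derivation:
Step 1: prey: 41+20-12=49; pred: 6+2-2=6
Step 2: prey: 49+24-14=59; pred: 6+2-2=6
Step 3: prey: 59+29-17=71; pred: 6+3-2=7
Step 4: prey: 71+35-24=82; pred: 7+4-2=9
Step 5: prey: 82+41-36=87; pred: 9+7-3=13
Step 6: prey: 87+43-56=74; pred: 13+11-5=19
Step 7: prey: 74+37-70=41; pred: 19+14-7=26
Step 8: prey: 41+20-53=8; pred: 26+10-10=26
Step 9: prey: 8+4-10=2; pred: 26+2-10=18
Step 10: prey: 2+1-1=2; pred: 18+0-7=11
Step 11: prey: 2+1-1=2; pred: 11+0-4=7
Step 12: prey: 2+1-0=3; pred: 7+0-2=5
Max prey = 87 at step 5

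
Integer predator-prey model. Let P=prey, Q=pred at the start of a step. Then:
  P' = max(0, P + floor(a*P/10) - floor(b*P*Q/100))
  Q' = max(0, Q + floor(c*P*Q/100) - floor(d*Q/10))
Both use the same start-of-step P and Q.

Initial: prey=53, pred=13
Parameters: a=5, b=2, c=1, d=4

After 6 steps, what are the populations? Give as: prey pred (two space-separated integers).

Answer: 25 74

Derivation:
Step 1: prey: 53+26-13=66; pred: 13+6-5=14
Step 2: prey: 66+33-18=81; pred: 14+9-5=18
Step 3: prey: 81+40-29=92; pred: 18+14-7=25
Step 4: prey: 92+46-46=92; pred: 25+23-10=38
Step 5: prey: 92+46-69=69; pred: 38+34-15=57
Step 6: prey: 69+34-78=25; pred: 57+39-22=74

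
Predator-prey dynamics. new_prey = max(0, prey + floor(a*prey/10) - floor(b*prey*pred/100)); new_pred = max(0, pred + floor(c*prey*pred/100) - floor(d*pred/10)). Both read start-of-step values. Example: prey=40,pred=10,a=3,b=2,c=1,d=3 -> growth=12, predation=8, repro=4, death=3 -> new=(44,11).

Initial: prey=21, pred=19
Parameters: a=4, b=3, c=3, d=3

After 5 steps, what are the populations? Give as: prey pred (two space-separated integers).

Step 1: prey: 21+8-11=18; pred: 19+11-5=25
Step 2: prey: 18+7-13=12; pred: 25+13-7=31
Step 3: prey: 12+4-11=5; pred: 31+11-9=33
Step 4: prey: 5+2-4=3; pred: 33+4-9=28
Step 5: prey: 3+1-2=2; pred: 28+2-8=22

Answer: 2 22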